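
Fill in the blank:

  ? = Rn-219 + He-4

Ra-223

Conserve mass number: A = 219 + 4, so A = 223.
Conserve atomic number: Z = 86 + 2, so Z = 88.
Z = 88 is radium, so the species is Ra-223.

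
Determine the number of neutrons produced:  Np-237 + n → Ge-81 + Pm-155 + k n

Conserve mass number: 238 = 81 + 155 + k, so k = 238 − 236 = 2.
Check atomic number: 93 = 32 + 61 + 0 = 93. ✓

2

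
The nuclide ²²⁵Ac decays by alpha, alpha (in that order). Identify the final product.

At-217

Start: (A, Z) = (225, 89).
After α: (221, 87).
After α: (217, 85).
Z = 85 is astatine.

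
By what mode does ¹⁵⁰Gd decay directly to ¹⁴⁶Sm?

alpha decay

ΔA = 146 − 150 = -4; ΔZ = 62 − 64 = -2.
A drops by 4 and Z drops by 2 — the signature of alpha emission.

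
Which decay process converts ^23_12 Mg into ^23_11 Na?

ΔA = 23 − 23 = 0; ΔZ = 11 − 12 = -1.
A is unchanged and Z drops by 1 — a proton has become a neutron (β⁺ emission or electron capture).

beta-plus decay or electron capture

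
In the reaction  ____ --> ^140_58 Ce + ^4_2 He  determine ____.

Conserve mass number: A = 140 + 4, so A = 144.
Conserve atomic number: Z = 58 + 2, so Z = 60.
Z = 60 is neodymium, so the species is ^144_60 Nd.

Nd-144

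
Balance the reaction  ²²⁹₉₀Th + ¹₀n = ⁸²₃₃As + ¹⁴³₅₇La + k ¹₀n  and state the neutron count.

5

Conserve mass number: 230 = 82 + 143 + k, so k = 230 − 225 = 5.
Check atomic number: 90 = 33 + 57 + 0 = 90. ✓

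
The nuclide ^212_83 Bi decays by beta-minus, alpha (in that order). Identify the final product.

Start: (A, Z) = (212, 83).
After β⁻: (212, 84).
After α: (208, 82).
Z = 82 is lead.

Pb-208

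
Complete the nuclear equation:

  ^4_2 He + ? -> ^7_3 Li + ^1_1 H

Conserve mass number: 4 + A = 7 + 1, so A = 4.
Conserve atomic number: 2 + Z = 3 + 1, so Z = 2.
A = 4 and Z = 2 is ^4_2 He — an alpha particle.

alpha particle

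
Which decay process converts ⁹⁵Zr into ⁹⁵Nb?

ΔA = 95 − 95 = 0; ΔZ = 41 − 40 = +1.
A is unchanged and Z rises by 1 — a neutron has become a proton (β⁻ decay).

beta-minus decay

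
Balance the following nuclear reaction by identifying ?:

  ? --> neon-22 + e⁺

Na-22

Conserve mass number: A = 22 + 0, so A = 22.
Conserve atomic number: Z = 10 + 1, so Z = 11.
Z = 11 is sodium, so the species is sodium-22.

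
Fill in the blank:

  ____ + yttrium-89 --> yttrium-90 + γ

neutron

Conserve mass number: A + 89 = 90 + 0, so A = 1.
Conserve atomic number: Z + 39 = 39 + 0, so Z = 0.
A = 1 and Z = 0 is neutron — a neutron.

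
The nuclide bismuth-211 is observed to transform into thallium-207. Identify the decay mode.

ΔA = 207 − 211 = -4; ΔZ = 81 − 83 = -2.
A drops by 4 and Z drops by 2 — the signature of alpha emission.

alpha decay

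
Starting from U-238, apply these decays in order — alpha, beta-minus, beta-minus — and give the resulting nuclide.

U-234

Start: (A, Z) = (238, 92).
After α: (234, 90).
After β⁻: (234, 91).
After β⁻: (234, 92).
Z = 92 is uranium.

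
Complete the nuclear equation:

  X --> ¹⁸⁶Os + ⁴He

Pt-190

Conserve mass number: A = 186 + 4, so A = 190.
Conserve atomic number: Z = 76 + 2, so Z = 78.
Z = 78 is platinum, so the species is ¹⁹⁰Pt.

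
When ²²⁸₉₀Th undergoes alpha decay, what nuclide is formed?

Alpha decay: mass number changes by -4, atomic number by -2.
A: 228 − 4 = 224; Z: 90 − 2 = 88.
Z = 88 is radium, so the daughter is ²²⁴₈₈Ra.

Ra-224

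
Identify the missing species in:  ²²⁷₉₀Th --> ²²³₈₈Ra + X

Conserve mass number: 227 = 223 + A, so A = 4.
Conserve atomic number: 90 = 88 + Z, so Z = 2.
A = 4 and Z = 2 is ⁴₂He — an alpha particle.

alpha particle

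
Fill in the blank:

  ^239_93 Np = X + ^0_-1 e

Pu-239

Conserve mass number: 239 = A + 0, so A = 239.
Conserve atomic number: 93 = Z − 1, so Z = 94.
Z = 94 is plutonium, so the species is ^239_94 Pu.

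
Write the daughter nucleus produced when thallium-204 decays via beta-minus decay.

Pb-204

Beta-minus decay: mass number changes by +0, atomic number by +1.
A: 204 = 204; Z: 81 + 1 = 82.
Z = 82 is lead, so the daughter is lead-204.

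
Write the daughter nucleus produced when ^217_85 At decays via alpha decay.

Alpha decay: mass number changes by -4, atomic number by -2.
A: 217 − 4 = 213; Z: 85 − 2 = 83.
Z = 83 is bismuth, so the daughter is ^213_83 Bi.

Bi-213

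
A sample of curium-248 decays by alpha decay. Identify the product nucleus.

Alpha decay: mass number changes by -4, atomic number by -2.
A: 248 − 4 = 244; Z: 96 − 2 = 94.
Z = 94 is plutonium, so the daughter is plutonium-244.

Pu-244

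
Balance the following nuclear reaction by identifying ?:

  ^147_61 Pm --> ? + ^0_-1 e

Conserve mass number: 147 = A + 0, so A = 147.
Conserve atomic number: 61 = Z − 1, so Z = 62.
Z = 62 is samarium, so the species is ^147_62 Sm.

Sm-147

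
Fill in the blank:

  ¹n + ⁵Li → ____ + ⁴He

H-2

Conserve mass number: 1 + 5 = A + 4, so A = 2.
Conserve atomic number: 0 + 3 = Z + 2, so Z = 1.
A = 2 and Z = 1 is ²H — a deuteron.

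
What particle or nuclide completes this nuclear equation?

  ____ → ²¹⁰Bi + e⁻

Pb-210

Conserve mass number: A = 210 + 0, so A = 210.
Conserve atomic number: Z = 83 − 1, so Z = 82.
Z = 82 is lead, so the species is ²¹⁰Pb.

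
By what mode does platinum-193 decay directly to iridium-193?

ΔA = 193 − 193 = 0; ΔZ = 77 − 78 = -1.
A is unchanged and Z drops by 1 — a proton has become a neutron (β⁺ emission or electron capture).

beta-plus decay or electron capture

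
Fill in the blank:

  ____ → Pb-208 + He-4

Conserve mass number: A = 208 + 4, so A = 212.
Conserve atomic number: Z = 82 + 2, so Z = 84.
Z = 84 is polonium, so the species is Po-212.

Po-212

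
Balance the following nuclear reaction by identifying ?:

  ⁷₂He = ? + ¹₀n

He-6

Conserve mass number: 7 = A + 1, so A = 6.
Conserve atomic number: 2 = Z + 0, so Z = 2.
Z = 2 is helium, so the species is ⁶₂He.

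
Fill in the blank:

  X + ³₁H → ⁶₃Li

Conserve mass number: A + 3 = 6, so A = 3.
Conserve atomic number: Z + 1 = 3, so Z = 2.
Z = 2 is helium, so the species is ³₂He.

He-3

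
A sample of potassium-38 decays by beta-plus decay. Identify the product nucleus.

Ar-38

Beta-plus decay: mass number changes by +0, atomic number by -1.
A: 38 = 38; Z: 19 − 1 = 18.
Z = 18 is argon, so the daughter is argon-38.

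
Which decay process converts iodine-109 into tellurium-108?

ΔA = 108 − 109 = -1; ΔZ = 52 − 53 = -1.
A drops by 1 and Z drops by 1 — a proton was emitted.

proton emission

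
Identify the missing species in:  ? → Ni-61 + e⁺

Conserve mass number: A = 61 + 0, so A = 61.
Conserve atomic number: Z = 28 + 1, so Z = 29.
Z = 29 is copper, so the species is Cu-61.

Cu-61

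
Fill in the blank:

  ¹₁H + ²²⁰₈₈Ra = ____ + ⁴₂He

Conserve mass number: 1 + 220 = A + 4, so A = 217.
Conserve atomic number: 1 + 88 = Z + 2, so Z = 87.
Z = 87 is francium, so the species is ²¹⁷₈₇Fr.

Fr-217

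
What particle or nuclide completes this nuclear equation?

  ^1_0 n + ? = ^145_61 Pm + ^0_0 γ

Pm-144

Conserve mass number: 1 + A = 145 + 0, so A = 144.
Conserve atomic number: 0 + Z = 61 + 0, so Z = 61.
Z = 61 is promethium, so the species is ^144_61 Pm.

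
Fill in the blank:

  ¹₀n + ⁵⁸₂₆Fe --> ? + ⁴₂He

Cr-55

Conserve mass number: 1 + 58 = A + 4, so A = 55.
Conserve atomic number: 0 + 26 = Z + 2, so Z = 24.
Z = 24 is chromium, so the species is ⁵⁵₂₄Cr.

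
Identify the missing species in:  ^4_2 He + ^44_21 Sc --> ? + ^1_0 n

Conserve mass number: 4 + 44 = A + 1, so A = 47.
Conserve atomic number: 2 + 21 = Z + 0, so Z = 23.
Z = 23 is vanadium, so the species is ^47_23 V.

V-47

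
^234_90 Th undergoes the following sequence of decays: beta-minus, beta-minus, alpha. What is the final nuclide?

Start: (A, Z) = (234, 90).
After β⁻: (234, 91).
After β⁻: (234, 92).
After α: (230, 90).
Z = 90 is thorium.

Th-230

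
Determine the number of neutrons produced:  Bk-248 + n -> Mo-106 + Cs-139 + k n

Conserve mass number: 249 = 106 + 139 + k, so k = 249 − 245 = 4.
Check atomic number: 97 = 42 + 55 + 0 = 97. ✓

4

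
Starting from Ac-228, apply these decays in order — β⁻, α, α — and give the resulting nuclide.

Start: (A, Z) = (228, 89).
After β⁻: (228, 90).
After α: (224, 88).
After α: (220, 86).
Z = 86 is radon.

Rn-220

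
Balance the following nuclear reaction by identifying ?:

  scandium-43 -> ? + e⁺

Ca-43

Conserve mass number: 43 = A + 0, so A = 43.
Conserve atomic number: 21 = Z + 1, so Z = 20.
Z = 20 is calcium, so the species is calcium-43.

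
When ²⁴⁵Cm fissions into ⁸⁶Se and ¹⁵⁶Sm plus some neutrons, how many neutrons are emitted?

3

Conserve mass number: 245 = 86 + 156 + k, so k = 245 − 242 = 3.
Check atomic number: 96 = 34 + 62 + 0 = 96. ✓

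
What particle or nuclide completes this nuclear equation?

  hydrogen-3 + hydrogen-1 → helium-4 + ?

gamma ray

Conserve mass number: 3 + 1 = 4 + A, so A = 0.
Conserve atomic number: 1 + 1 = 2 + Z, so Z = 0.
A = 0 and Z = 0 is γ — a gamma ray.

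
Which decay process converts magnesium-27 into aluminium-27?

ΔA = 27 − 27 = 0; ΔZ = 13 − 12 = +1.
A is unchanged and Z rises by 1 — a neutron has become a proton (β⁻ decay).

beta-minus decay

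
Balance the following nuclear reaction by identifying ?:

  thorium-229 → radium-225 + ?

Conserve mass number: 229 = 225 + A, so A = 4.
Conserve atomic number: 90 = 88 + Z, so Z = 2.
A = 4 and Z = 2 is helium-4 — an alpha particle.

alpha particle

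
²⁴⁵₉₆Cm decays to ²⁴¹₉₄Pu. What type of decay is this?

alpha decay

ΔA = 241 − 245 = -4; ΔZ = 94 − 96 = -2.
A drops by 4 and Z drops by 2 — the signature of alpha emission.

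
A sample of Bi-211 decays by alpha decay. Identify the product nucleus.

Alpha decay: mass number changes by -4, atomic number by -2.
A: 211 − 4 = 207; Z: 83 − 2 = 81.
Z = 81 is thallium, so the daughter is Tl-207.

Tl-207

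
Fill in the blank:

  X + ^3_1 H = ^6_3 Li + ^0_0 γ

Conserve mass number: A + 3 = 6 + 0, so A = 3.
Conserve atomic number: Z + 1 = 3 + 0, so Z = 2.
Z = 2 is helium, so the species is ^3_2 He.

He-3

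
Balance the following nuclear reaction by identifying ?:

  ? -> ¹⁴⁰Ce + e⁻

Conserve mass number: A = 140 + 0, so A = 140.
Conserve atomic number: Z = 58 − 1, so Z = 57.
Z = 57 is lanthanum, so the species is ¹⁴⁰La.

La-140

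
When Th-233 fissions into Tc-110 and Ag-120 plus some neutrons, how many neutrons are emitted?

Conserve mass number: 233 = 110 + 120 + k, so k = 233 − 230 = 3.
Check atomic number: 90 = 43 + 47 + 0 = 90. ✓

3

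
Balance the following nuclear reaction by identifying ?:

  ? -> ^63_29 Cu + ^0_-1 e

Conserve mass number: A = 63 + 0, so A = 63.
Conserve atomic number: Z = 29 − 1, so Z = 28.
Z = 28 is nickel, so the species is ^63_28 Ni.

Ni-63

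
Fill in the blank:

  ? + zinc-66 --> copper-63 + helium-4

Conserve mass number: A + 66 = 63 + 4, so A = 1.
Conserve atomic number: Z + 30 = 29 + 2, so Z = 1.
A = 1 and Z = 1 is hydrogen-1 — a proton.

proton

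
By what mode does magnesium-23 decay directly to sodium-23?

ΔA = 23 − 23 = 0; ΔZ = 11 − 12 = -1.
A is unchanged and Z drops by 1 — a proton has become a neutron (β⁺ emission or electron capture).

beta-plus decay or electron capture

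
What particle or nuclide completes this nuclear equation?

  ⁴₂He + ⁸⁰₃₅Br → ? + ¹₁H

Conserve mass number: 4 + 80 = A + 1, so A = 83.
Conserve atomic number: 2 + 35 = Z + 1, so Z = 36.
Z = 36 is krypton, so the species is ⁸³₃₆Kr.

Kr-83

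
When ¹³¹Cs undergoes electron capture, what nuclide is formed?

Xe-131

Electron capture: mass number changes by +0, atomic number by -1.
A: 131 = 131; Z: 55 − 1 = 54.
Z = 54 is xenon, so the daughter is ¹³¹Xe.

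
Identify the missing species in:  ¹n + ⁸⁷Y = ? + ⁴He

Rb-84

Conserve mass number: 1 + 87 = A + 4, so A = 84.
Conserve atomic number: 0 + 39 = Z + 2, so Z = 37.
Z = 37 is rubidium, so the species is ⁸⁴Rb.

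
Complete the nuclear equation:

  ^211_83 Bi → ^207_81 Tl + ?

Conserve mass number: 211 = 207 + A, so A = 4.
Conserve atomic number: 83 = 81 + Z, so Z = 2.
A = 4 and Z = 2 is ^4_2 He — an alpha particle.

alpha particle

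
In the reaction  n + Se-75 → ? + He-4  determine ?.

Conserve mass number: 1 + 75 = A + 4, so A = 72.
Conserve atomic number: 0 + 34 = Z + 2, so Z = 32.
Z = 32 is germanium, so the species is Ge-72.

Ge-72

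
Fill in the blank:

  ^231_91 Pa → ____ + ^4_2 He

Conserve mass number: 231 = A + 4, so A = 227.
Conserve atomic number: 91 = Z + 2, so Z = 89.
Z = 89 is actinium, so the species is ^227_89 Ac.

Ac-227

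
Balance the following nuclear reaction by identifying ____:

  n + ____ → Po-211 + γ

Po-210

Conserve mass number: 1 + A = 211 + 0, so A = 210.
Conserve atomic number: 0 + Z = 84 + 0, so Z = 84.
Z = 84 is polonium, so the species is Po-210.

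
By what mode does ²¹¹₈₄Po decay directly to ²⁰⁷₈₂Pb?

alpha decay

ΔA = 207 − 211 = -4; ΔZ = 82 − 84 = -2.
A drops by 4 and Z drops by 2 — the signature of alpha emission.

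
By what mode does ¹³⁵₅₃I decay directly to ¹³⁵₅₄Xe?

beta-minus decay

ΔA = 135 − 135 = 0; ΔZ = 54 − 53 = +1.
A is unchanged and Z rises by 1 — a neutron has become a proton (β⁻ decay).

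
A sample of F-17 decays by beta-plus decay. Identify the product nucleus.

O-17

Beta-plus decay: mass number changes by +0, atomic number by -1.
A: 17 = 17; Z: 9 − 1 = 8.
Z = 8 is oxygen, so the daughter is O-17.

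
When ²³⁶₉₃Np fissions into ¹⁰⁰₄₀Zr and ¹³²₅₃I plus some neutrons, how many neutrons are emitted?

Conserve mass number: 236 = 100 + 132 + k, so k = 236 − 232 = 4.
Check atomic number: 93 = 40 + 53 + 0 = 93. ✓

4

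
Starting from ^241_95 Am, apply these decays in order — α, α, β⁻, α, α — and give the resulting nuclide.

Start: (A, Z) = (241, 95).
After α: (237, 93).
After α: (233, 91).
After β⁻: (233, 92).
After α: (229, 90).
After α: (225, 88).
Z = 88 is radium.

Ra-225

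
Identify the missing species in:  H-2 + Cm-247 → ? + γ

Conserve mass number: 2 + 247 = A + 0, so A = 249.
Conserve atomic number: 1 + 96 = Z + 0, so Z = 97.
Z = 97 is berkelium, so the species is Bk-249.

Bk-249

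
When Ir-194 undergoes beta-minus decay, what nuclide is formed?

Pt-194

Beta-minus decay: mass number changes by +0, atomic number by +1.
A: 194 = 194; Z: 77 + 1 = 78.
Z = 78 is platinum, so the daughter is Pt-194.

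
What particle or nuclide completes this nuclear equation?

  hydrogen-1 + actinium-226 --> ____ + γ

Th-227

Conserve mass number: 1 + 226 = A + 0, so A = 227.
Conserve atomic number: 1 + 89 = Z + 0, so Z = 90.
Z = 90 is thorium, so the species is thorium-227.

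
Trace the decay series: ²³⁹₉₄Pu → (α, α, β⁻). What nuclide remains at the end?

Pa-231

Start: (A, Z) = (239, 94).
After α: (235, 92).
After α: (231, 90).
After β⁻: (231, 91).
Z = 91 is protactinium.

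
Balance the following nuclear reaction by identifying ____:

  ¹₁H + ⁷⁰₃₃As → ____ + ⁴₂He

Conserve mass number: 1 + 70 = A + 4, so A = 67.
Conserve atomic number: 1 + 33 = Z + 2, so Z = 32.
Z = 32 is germanium, so the species is ⁶⁷₃₂Ge.

Ge-67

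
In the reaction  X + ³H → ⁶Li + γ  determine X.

Conserve mass number: A + 3 = 6 + 0, so A = 3.
Conserve atomic number: Z + 1 = 3 + 0, so Z = 2.
Z = 2 is helium, so the species is ³He.

He-3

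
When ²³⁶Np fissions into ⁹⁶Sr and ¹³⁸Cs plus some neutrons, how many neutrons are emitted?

Conserve mass number: 236 = 96 + 138 + k, so k = 236 − 234 = 2.
Check atomic number: 93 = 38 + 55 + 0 = 93. ✓

2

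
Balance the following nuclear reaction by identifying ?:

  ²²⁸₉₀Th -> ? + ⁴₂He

Conserve mass number: 228 = A + 4, so A = 224.
Conserve atomic number: 90 = Z + 2, so Z = 88.
Z = 88 is radium, so the species is ²²⁴₈₈Ra.

Ra-224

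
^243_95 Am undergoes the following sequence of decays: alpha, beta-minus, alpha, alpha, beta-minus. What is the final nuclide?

Pa-231

Start: (A, Z) = (243, 95).
After α: (239, 93).
After β⁻: (239, 94).
After α: (235, 92).
After α: (231, 90).
After β⁻: (231, 91).
Z = 91 is protactinium.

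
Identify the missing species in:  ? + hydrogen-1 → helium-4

Conserve mass number: A + 1 = 4, so A = 3.
Conserve atomic number: Z + 1 = 2, so Z = 1.
A = 3 and Z = 1 is hydrogen-3 — a triton.

triton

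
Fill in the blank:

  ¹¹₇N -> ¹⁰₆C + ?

Conserve mass number: 11 = 10 + A, so A = 1.
Conserve atomic number: 7 = 6 + Z, so Z = 1.
A = 1 and Z = 1 is ¹₁H — a proton.

proton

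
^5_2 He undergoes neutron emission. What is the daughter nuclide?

Neutron emission: mass number changes by -1, atomic number by +0.
A: 5 − 1 = 4; Z: 2 = 2.
Z = 2 is helium, so the daughter is ^4_2 He.

He-4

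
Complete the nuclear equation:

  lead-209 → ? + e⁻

Conserve mass number: 209 = A + 0, so A = 209.
Conserve atomic number: 82 = Z − 1, so Z = 83.
Z = 83 is bismuth, so the species is bismuth-209.

Bi-209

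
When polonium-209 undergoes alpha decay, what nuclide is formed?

Alpha decay: mass number changes by -4, atomic number by -2.
A: 209 − 4 = 205; Z: 84 − 2 = 82.
Z = 82 is lead, so the daughter is lead-205.

Pb-205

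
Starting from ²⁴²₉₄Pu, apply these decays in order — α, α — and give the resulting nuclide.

Start: (A, Z) = (242, 94).
After α: (238, 92).
After α: (234, 90).
Z = 90 is thorium.

Th-234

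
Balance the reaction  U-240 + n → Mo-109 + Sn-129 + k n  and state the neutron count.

3

Conserve mass number: 241 = 109 + 129 + k, so k = 241 − 238 = 3.
Check atomic number: 92 = 42 + 50 + 0 = 92. ✓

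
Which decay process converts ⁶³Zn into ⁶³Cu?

beta-plus decay or electron capture

ΔA = 63 − 63 = 0; ΔZ = 29 − 30 = -1.
A is unchanged and Z drops by 1 — a proton has become a neutron (β⁺ emission or electron capture).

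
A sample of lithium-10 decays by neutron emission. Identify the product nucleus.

Neutron emission: mass number changes by -1, atomic number by +0.
A: 10 − 1 = 9; Z: 3 = 3.
Z = 3 is lithium, so the daughter is lithium-9.

Li-9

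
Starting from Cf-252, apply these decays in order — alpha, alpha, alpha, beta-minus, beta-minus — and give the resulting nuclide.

Pu-240

Start: (A, Z) = (252, 98).
After α: (248, 96).
After α: (244, 94).
After α: (240, 92).
After β⁻: (240, 93).
After β⁻: (240, 94).
Z = 94 is plutonium.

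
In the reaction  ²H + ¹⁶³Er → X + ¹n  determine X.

Conserve mass number: 2 + 163 = A + 1, so A = 164.
Conserve atomic number: 1 + 68 = Z + 0, so Z = 69.
Z = 69 is thulium, so the species is ¹⁶⁴Tm.

Tm-164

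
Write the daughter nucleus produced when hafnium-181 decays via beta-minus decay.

Ta-181

Beta-minus decay: mass number changes by +0, atomic number by +1.
A: 181 = 181; Z: 72 + 1 = 73.
Z = 73 is tantalum, so the daughter is tantalum-181.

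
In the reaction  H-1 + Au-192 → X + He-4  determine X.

Pt-189

Conserve mass number: 1 + 192 = A + 4, so A = 189.
Conserve atomic number: 1 + 79 = Z + 2, so Z = 78.
Z = 78 is platinum, so the species is Pt-189.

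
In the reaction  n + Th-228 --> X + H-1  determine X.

Ac-228

Conserve mass number: 1 + 228 = A + 1, so A = 228.
Conserve atomic number: 0 + 90 = Z + 1, so Z = 89.
Z = 89 is actinium, so the species is Ac-228.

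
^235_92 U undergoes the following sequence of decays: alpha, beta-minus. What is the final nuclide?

Pa-231

Start: (A, Z) = (235, 92).
After α: (231, 90).
After β⁻: (231, 91).
Z = 91 is protactinium.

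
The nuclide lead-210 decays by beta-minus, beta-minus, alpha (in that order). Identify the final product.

Start: (A, Z) = (210, 82).
After β⁻: (210, 83).
After β⁻: (210, 84).
After α: (206, 82).
Z = 82 is lead.

Pb-206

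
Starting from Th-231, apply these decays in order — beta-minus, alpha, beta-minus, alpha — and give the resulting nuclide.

Start: (A, Z) = (231, 90).
After β⁻: (231, 91).
After α: (227, 89).
After β⁻: (227, 90).
After α: (223, 88).
Z = 88 is radium.

Ra-223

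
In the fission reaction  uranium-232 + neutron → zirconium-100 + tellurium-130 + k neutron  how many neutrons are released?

Conserve mass number: 233 = 100 + 130 + k, so k = 233 − 230 = 3.
Check atomic number: 92 = 40 + 52 + 0 = 92. ✓

3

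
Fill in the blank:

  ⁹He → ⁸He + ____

neutron

Conserve mass number: 9 = 8 + A, so A = 1.
Conserve atomic number: 2 = 2 + Z, so Z = 0.
A = 1 and Z = 0 is ¹n — a neutron.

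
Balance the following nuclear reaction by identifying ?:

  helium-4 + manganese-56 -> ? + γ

Conserve mass number: 4 + 56 = A + 0, so A = 60.
Conserve atomic number: 2 + 25 = Z + 0, so Z = 27.
Z = 27 is cobalt, so the species is cobalt-60.

Co-60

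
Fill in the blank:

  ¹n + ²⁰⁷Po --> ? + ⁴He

Pb-204

Conserve mass number: 1 + 207 = A + 4, so A = 204.
Conserve atomic number: 0 + 84 = Z + 2, so Z = 82.
Z = 82 is lead, so the species is ²⁰⁴Pb.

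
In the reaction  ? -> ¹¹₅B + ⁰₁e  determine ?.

C-11

Conserve mass number: A = 11 + 0, so A = 11.
Conserve atomic number: Z = 5 + 1, so Z = 6.
Z = 6 is carbon, so the species is ¹¹₆C.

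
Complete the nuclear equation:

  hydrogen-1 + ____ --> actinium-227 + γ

Ra-226

Conserve mass number: 1 + A = 227 + 0, so A = 226.
Conserve atomic number: 1 + Z = 89 + 0, so Z = 88.
Z = 88 is radium, so the species is radium-226.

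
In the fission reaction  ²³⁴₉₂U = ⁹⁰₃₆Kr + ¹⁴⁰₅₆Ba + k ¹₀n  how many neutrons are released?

Conserve mass number: 234 = 90 + 140 + k, so k = 234 − 230 = 4.
Check atomic number: 92 = 36 + 56 + 0 = 92. ✓

4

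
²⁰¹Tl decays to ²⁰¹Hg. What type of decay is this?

beta-plus decay or electron capture

ΔA = 201 − 201 = 0; ΔZ = 80 − 81 = -1.
A is unchanged and Z drops by 1 — a proton has become a neutron (β⁺ emission or electron capture).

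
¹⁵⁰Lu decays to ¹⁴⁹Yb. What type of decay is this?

ΔA = 149 − 150 = -1; ΔZ = 70 − 71 = -1.
A drops by 1 and Z drops by 1 — a proton was emitted.

proton emission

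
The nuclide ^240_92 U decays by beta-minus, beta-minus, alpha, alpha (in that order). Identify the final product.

Start: (A, Z) = (240, 92).
After β⁻: (240, 93).
After β⁻: (240, 94).
After α: (236, 92).
After α: (232, 90).
Z = 90 is thorium.

Th-232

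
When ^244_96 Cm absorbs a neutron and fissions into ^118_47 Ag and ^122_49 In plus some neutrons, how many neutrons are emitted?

Conserve mass number: 245 = 118 + 122 + k, so k = 245 − 240 = 5.
Check atomic number: 96 = 47 + 49 + 0 = 96. ✓

5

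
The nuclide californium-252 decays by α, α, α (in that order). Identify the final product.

U-240

Start: (A, Z) = (252, 98).
After α: (248, 96).
After α: (244, 94).
After α: (240, 92).
Z = 92 is uranium.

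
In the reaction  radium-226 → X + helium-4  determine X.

Conserve mass number: 226 = A + 4, so A = 222.
Conserve atomic number: 88 = Z + 2, so Z = 86.
Z = 86 is radon, so the species is radon-222.

Rn-222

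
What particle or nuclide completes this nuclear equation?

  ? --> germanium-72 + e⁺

As-72

Conserve mass number: A = 72 + 0, so A = 72.
Conserve atomic number: Z = 32 + 1, so Z = 33.
Z = 33 is arsenic, so the species is arsenic-72.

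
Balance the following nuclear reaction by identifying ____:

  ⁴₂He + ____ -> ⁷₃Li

triton

Conserve mass number: 4 + A = 7, so A = 3.
Conserve atomic number: 2 + Z = 3, so Z = 1.
A = 3 and Z = 1 is ³₁H — a triton.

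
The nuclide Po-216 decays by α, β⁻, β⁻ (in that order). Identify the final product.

Po-212

Start: (A, Z) = (216, 84).
After α: (212, 82).
After β⁻: (212, 83).
After β⁻: (212, 84).
Z = 84 is polonium.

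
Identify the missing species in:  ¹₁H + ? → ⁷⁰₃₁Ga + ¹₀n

Conserve mass number: 1 + A = 70 + 1, so A = 70.
Conserve atomic number: 1 + Z = 31 + 0, so Z = 30.
Z = 30 is zinc, so the species is ⁷⁰₃₀Zn.

Zn-70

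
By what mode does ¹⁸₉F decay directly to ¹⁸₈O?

beta-plus decay or electron capture

ΔA = 18 − 18 = 0; ΔZ = 8 − 9 = -1.
A is unchanged and Z drops by 1 — a proton has become a neutron (β⁺ emission or electron capture).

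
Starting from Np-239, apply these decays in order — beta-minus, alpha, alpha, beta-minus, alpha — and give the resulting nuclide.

Start: (A, Z) = (239, 93).
After β⁻: (239, 94).
After α: (235, 92).
After α: (231, 90).
After β⁻: (231, 91).
After α: (227, 89).
Z = 89 is actinium.

Ac-227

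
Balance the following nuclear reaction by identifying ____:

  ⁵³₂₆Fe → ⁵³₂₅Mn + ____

Conserve mass number: 53 = 53 + A, so A = 0.
Conserve atomic number: 26 = 25 + Z, so Z = 1.
A = 0 and Z = 1 is ⁰₁e — a positron.

positron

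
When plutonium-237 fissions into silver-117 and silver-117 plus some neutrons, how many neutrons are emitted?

Conserve mass number: 237 = 117 + 117 + k, so k = 237 − 234 = 3.
Check atomic number: 94 = 47 + 47 + 0 = 94. ✓

3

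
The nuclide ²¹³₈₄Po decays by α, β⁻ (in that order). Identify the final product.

Start: (A, Z) = (213, 84).
After α: (209, 82).
After β⁻: (209, 83).
Z = 83 is bismuth.

Bi-209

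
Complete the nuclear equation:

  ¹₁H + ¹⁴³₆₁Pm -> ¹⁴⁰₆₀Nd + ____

alpha particle

Conserve mass number: 1 + 143 = 140 + A, so A = 4.
Conserve atomic number: 1 + 61 = 60 + Z, so Z = 2.
A = 4 and Z = 2 is ⁴₂He — an alpha particle.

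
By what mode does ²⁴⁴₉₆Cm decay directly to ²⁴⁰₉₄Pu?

ΔA = 240 − 244 = -4; ΔZ = 94 − 96 = -2.
A drops by 4 and Z drops by 2 — the signature of alpha emission.

alpha decay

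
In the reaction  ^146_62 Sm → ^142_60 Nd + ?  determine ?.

Conserve mass number: 146 = 142 + A, so A = 4.
Conserve atomic number: 62 = 60 + Z, so Z = 2.
A = 4 and Z = 2 is ^4_2 He — an alpha particle.

alpha particle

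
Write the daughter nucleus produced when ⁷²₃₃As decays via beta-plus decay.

Beta-plus decay: mass number changes by +0, atomic number by -1.
A: 72 = 72; Z: 33 − 1 = 32.
Z = 32 is germanium, so the daughter is ⁷²₃₂Ge.

Ge-72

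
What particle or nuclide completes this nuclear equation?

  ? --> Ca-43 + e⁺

Conserve mass number: A = 43 + 0, so A = 43.
Conserve atomic number: Z = 20 + 1, so Z = 21.
Z = 21 is scandium, so the species is Sc-43.

Sc-43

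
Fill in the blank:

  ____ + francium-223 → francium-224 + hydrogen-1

deuteron

Conserve mass number: A + 223 = 224 + 1, so A = 2.
Conserve atomic number: Z + 87 = 87 + 1, so Z = 1.
A = 2 and Z = 1 is hydrogen-2 — a deuteron.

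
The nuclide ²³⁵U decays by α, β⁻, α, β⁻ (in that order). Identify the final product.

Start: (A, Z) = (235, 92).
After α: (231, 90).
After β⁻: (231, 91).
After α: (227, 89).
After β⁻: (227, 90).
Z = 90 is thorium.

Th-227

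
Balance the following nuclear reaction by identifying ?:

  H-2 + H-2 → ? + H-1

Conserve mass number: 2 + 2 = A + 1, so A = 3.
Conserve atomic number: 1 + 1 = Z + 1, so Z = 1.
A = 3 and Z = 1 is H-3 — a triton.

H-3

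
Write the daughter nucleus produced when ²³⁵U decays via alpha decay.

Th-231

Alpha decay: mass number changes by -4, atomic number by -2.
A: 235 − 4 = 231; Z: 92 − 2 = 90.
Z = 90 is thorium, so the daughter is ²³¹Th.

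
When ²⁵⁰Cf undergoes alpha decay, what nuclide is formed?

Alpha decay: mass number changes by -4, atomic number by -2.
A: 250 − 4 = 246; Z: 98 − 2 = 96.
Z = 96 is curium, so the daughter is ²⁴⁶Cm.

Cm-246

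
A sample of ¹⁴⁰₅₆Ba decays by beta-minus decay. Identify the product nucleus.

La-140

Beta-minus decay: mass number changes by +0, atomic number by +1.
A: 140 = 140; Z: 56 + 1 = 57.
Z = 57 is lanthanum, so the daughter is ¹⁴⁰₅₇La.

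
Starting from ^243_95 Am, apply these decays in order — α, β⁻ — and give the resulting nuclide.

Pu-239

Start: (A, Z) = (243, 95).
After α: (239, 93).
After β⁻: (239, 94).
Z = 94 is plutonium.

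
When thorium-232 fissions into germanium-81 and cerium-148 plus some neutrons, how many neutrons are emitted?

Conserve mass number: 232 = 81 + 148 + k, so k = 232 − 229 = 3.
Check atomic number: 90 = 32 + 58 + 0 = 90. ✓

3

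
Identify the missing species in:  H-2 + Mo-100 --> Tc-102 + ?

gamma ray

Conserve mass number: 2 + 100 = 102 + A, so A = 0.
Conserve atomic number: 1 + 42 = 43 + Z, so Z = 0.
A = 0 and Z = 0 is γ — a gamma ray.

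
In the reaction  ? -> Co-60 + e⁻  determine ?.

Conserve mass number: A = 60 + 0, so A = 60.
Conserve atomic number: Z = 27 − 1, so Z = 26.
Z = 26 is iron, so the species is Fe-60.

Fe-60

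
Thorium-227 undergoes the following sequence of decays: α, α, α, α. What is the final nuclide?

Pb-211

Start: (A, Z) = (227, 90).
After α: (223, 88).
After α: (219, 86).
After α: (215, 84).
After α: (211, 82).
Z = 82 is lead.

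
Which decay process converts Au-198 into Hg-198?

beta-minus decay

ΔA = 198 − 198 = 0; ΔZ = 80 − 79 = +1.
A is unchanged and Z rises by 1 — a neutron has become a proton (β⁻ decay).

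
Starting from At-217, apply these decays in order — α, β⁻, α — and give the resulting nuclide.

Pb-209

Start: (A, Z) = (217, 85).
After α: (213, 83).
After β⁻: (213, 84).
After α: (209, 82).
Z = 82 is lead.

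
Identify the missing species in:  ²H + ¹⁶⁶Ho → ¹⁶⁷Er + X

Conserve mass number: 2 + 166 = 167 + A, so A = 1.
Conserve atomic number: 1 + 67 = 68 + Z, so Z = 0.
A = 1 and Z = 0 is ¹n — a neutron.

neutron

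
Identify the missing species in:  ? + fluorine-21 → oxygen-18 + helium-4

proton

Conserve mass number: A + 21 = 18 + 4, so A = 1.
Conserve atomic number: Z + 9 = 8 + 2, so Z = 1.
A = 1 and Z = 1 is hydrogen-1 — a proton.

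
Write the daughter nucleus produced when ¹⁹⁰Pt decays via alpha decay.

Alpha decay: mass number changes by -4, atomic number by -2.
A: 190 − 4 = 186; Z: 78 − 2 = 76.
Z = 76 is osmium, so the daughter is ¹⁸⁶Os.

Os-186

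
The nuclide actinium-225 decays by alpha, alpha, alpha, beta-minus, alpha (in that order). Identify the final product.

Start: (A, Z) = (225, 89).
After α: (221, 87).
After α: (217, 85).
After α: (213, 83).
After β⁻: (213, 84).
After α: (209, 82).
Z = 82 is lead.

Pb-209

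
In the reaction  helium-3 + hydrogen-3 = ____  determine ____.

Conserve mass number: 3 + 3 = A, so A = 6.
Conserve atomic number: 2 + 1 = Z, so Z = 3.
Z = 3 is lithium, so the species is lithium-6.

Li-6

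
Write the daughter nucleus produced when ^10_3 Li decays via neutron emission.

Li-9

Neutron emission: mass number changes by -1, atomic number by +0.
A: 10 − 1 = 9; Z: 3 = 3.
Z = 3 is lithium, so the daughter is ^9_3 Li.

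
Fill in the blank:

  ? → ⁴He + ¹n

Conserve mass number: A = 4 + 1, so A = 5.
Conserve atomic number: Z = 2 + 0, so Z = 2.
Z = 2 is helium, so the species is ⁵He.

He-5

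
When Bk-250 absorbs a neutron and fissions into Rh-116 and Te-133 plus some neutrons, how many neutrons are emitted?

2

Conserve mass number: 251 = 116 + 133 + k, so k = 251 − 249 = 2.
Check atomic number: 97 = 45 + 52 + 0 = 97. ✓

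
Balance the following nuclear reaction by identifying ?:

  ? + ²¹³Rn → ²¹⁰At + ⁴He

Conserve mass number: A + 213 = 210 + 4, so A = 1.
Conserve atomic number: Z + 86 = 85 + 2, so Z = 1.
A = 1 and Z = 1 is ¹H — a proton.

proton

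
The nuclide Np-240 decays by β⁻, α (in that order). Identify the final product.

Start: (A, Z) = (240, 93).
After β⁻: (240, 94).
After α: (236, 92).
Z = 92 is uranium.

U-236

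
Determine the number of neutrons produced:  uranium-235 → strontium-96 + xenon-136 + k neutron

Conserve mass number: 235 = 96 + 136 + k, so k = 235 − 232 = 3.
Check atomic number: 92 = 38 + 54 + 0 = 92. ✓

3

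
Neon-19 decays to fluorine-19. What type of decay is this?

beta-plus decay or electron capture

ΔA = 19 − 19 = 0; ΔZ = 9 − 10 = -1.
A is unchanged and Z drops by 1 — a proton has become a neutron (β⁺ emission or electron capture).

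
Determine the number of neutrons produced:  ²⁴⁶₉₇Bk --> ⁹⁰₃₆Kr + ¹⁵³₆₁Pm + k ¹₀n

Conserve mass number: 246 = 90 + 153 + k, so k = 246 − 243 = 3.
Check atomic number: 97 = 36 + 61 + 0 = 97. ✓

3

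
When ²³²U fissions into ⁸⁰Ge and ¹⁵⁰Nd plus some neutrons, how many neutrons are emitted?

2

Conserve mass number: 232 = 80 + 150 + k, so k = 232 − 230 = 2.
Check atomic number: 92 = 32 + 60 + 0 = 92. ✓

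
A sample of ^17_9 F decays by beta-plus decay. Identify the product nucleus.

O-17

Beta-plus decay: mass number changes by +0, atomic number by -1.
A: 17 = 17; Z: 9 − 1 = 8.
Z = 8 is oxygen, so the daughter is ^17_8 O.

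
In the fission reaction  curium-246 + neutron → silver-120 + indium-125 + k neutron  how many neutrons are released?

2

Conserve mass number: 247 = 120 + 125 + k, so k = 247 − 245 = 2.
Check atomic number: 96 = 47 + 49 + 0 = 96. ✓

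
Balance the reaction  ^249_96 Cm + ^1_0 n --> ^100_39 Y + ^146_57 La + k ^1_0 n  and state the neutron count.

4

Conserve mass number: 250 = 100 + 146 + k, so k = 250 − 246 = 4.
Check atomic number: 96 = 39 + 57 + 0 = 96. ✓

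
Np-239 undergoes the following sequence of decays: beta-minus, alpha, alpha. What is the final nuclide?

Start: (A, Z) = (239, 93).
After β⁻: (239, 94).
After α: (235, 92).
After α: (231, 90).
Z = 90 is thorium.

Th-231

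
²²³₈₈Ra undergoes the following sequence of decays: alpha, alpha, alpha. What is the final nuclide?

Pb-211

Start: (A, Z) = (223, 88).
After α: (219, 86).
After α: (215, 84).
After α: (211, 82).
Z = 82 is lead.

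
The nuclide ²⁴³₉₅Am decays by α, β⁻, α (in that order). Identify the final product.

U-235

Start: (A, Z) = (243, 95).
After α: (239, 93).
After β⁻: (239, 94).
After α: (235, 92).
Z = 92 is uranium.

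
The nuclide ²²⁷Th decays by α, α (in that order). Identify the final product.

Rn-219

Start: (A, Z) = (227, 90).
After α: (223, 88).
After α: (219, 86).
Z = 86 is radon.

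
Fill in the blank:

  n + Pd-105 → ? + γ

Conserve mass number: 1 + 105 = A + 0, so A = 106.
Conserve atomic number: 0 + 46 = Z + 0, so Z = 46.
Z = 46 is palladium, so the species is Pd-106.

Pd-106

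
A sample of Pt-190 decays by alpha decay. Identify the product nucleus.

Os-186

Alpha decay: mass number changes by -4, atomic number by -2.
A: 190 − 4 = 186; Z: 78 − 2 = 76.
Z = 76 is osmium, so the daughter is Os-186.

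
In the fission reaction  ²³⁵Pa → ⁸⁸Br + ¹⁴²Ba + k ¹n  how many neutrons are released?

Conserve mass number: 235 = 88 + 142 + k, so k = 235 − 230 = 5.
Check atomic number: 91 = 35 + 56 + 0 = 91. ✓

5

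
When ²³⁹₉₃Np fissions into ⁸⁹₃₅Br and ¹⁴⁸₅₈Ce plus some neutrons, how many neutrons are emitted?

2

Conserve mass number: 239 = 89 + 148 + k, so k = 239 − 237 = 2.
Check atomic number: 93 = 35 + 58 + 0 = 93. ✓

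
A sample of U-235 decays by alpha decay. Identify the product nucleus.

Alpha decay: mass number changes by -4, atomic number by -2.
A: 235 − 4 = 231; Z: 92 − 2 = 90.
Z = 90 is thorium, so the daughter is Th-231.

Th-231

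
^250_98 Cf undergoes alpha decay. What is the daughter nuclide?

Alpha decay: mass number changes by -4, atomic number by -2.
A: 250 − 4 = 246; Z: 98 − 2 = 96.
Z = 96 is curium, so the daughter is ^246_96 Cm.

Cm-246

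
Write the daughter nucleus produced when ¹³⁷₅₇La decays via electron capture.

Ba-137

Electron capture: mass number changes by +0, atomic number by -1.
A: 137 = 137; Z: 57 − 1 = 56.
Z = 56 is barium, so the daughter is ¹³⁷₅₆Ba.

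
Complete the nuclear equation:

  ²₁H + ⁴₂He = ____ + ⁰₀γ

Conserve mass number: 2 + 4 = A + 0, so A = 6.
Conserve atomic number: 1 + 2 = Z + 0, so Z = 3.
Z = 3 is lithium, so the species is ⁶₃Li.

Li-6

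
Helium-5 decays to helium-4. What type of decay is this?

neutron emission

ΔA = 4 − 5 = -1; ΔZ = 2 − 2 = +0.
A drops by 1 with Z unchanged — a neutron was emitted.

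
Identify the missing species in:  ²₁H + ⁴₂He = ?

Li-6

Conserve mass number: 2 + 4 = A, so A = 6.
Conserve atomic number: 1 + 2 = Z, so Z = 3.
Z = 3 is lithium, so the species is ⁶₃Li.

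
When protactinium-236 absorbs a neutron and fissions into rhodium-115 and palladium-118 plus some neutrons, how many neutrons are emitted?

Conserve mass number: 237 = 115 + 118 + k, so k = 237 − 233 = 4.
Check atomic number: 91 = 45 + 46 + 0 = 91. ✓

4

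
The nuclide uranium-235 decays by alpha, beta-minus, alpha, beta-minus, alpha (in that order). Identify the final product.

Ra-223

Start: (A, Z) = (235, 92).
After α: (231, 90).
After β⁻: (231, 91).
After α: (227, 89).
After β⁻: (227, 90).
After α: (223, 88).
Z = 88 is radium.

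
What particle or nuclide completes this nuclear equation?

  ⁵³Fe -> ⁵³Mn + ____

Conserve mass number: 53 = 53 + A, so A = 0.
Conserve atomic number: 26 = 25 + Z, so Z = 1.
A = 0 and Z = 1 is e⁺ — a positron.

positron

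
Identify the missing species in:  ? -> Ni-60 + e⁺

Cu-60

Conserve mass number: A = 60 + 0, so A = 60.
Conserve atomic number: Z = 28 + 1, so Z = 29.
Z = 29 is copper, so the species is Cu-60.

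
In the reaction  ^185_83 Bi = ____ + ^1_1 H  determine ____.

Conserve mass number: 185 = A + 1, so A = 184.
Conserve atomic number: 83 = Z + 1, so Z = 82.
Z = 82 is lead, so the species is ^184_82 Pb.

Pb-184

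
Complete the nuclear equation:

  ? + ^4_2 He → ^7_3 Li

Conserve mass number: A + 4 = 7, so A = 3.
Conserve atomic number: Z + 2 = 3, so Z = 1.
A = 3 and Z = 1 is ^3_1 H — a triton.

triton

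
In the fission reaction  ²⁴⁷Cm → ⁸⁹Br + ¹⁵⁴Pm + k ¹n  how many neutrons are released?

Conserve mass number: 247 = 89 + 154 + k, so k = 247 − 243 = 4.
Check atomic number: 96 = 35 + 61 + 0 = 96. ✓

4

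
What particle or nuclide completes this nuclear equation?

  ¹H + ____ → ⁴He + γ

Conserve mass number: 1 + A = 4 + 0, so A = 3.
Conserve atomic number: 1 + Z = 2 + 0, so Z = 1.
A = 3 and Z = 1 is ³H — a triton.

triton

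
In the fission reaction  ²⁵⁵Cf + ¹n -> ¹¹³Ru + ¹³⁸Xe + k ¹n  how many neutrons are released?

5

Conserve mass number: 256 = 113 + 138 + k, so k = 256 − 251 = 5.
Check atomic number: 98 = 44 + 54 + 0 = 98. ✓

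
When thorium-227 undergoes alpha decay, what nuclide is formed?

Alpha decay: mass number changes by -4, atomic number by -2.
A: 227 − 4 = 223; Z: 90 − 2 = 88.
Z = 88 is radium, so the daughter is radium-223.

Ra-223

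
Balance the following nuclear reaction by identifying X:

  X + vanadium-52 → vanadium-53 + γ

Conserve mass number: A + 52 = 53 + 0, so A = 1.
Conserve atomic number: Z + 23 = 23 + 0, so Z = 0.
A = 1 and Z = 0 is neutron — a neutron.

neutron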